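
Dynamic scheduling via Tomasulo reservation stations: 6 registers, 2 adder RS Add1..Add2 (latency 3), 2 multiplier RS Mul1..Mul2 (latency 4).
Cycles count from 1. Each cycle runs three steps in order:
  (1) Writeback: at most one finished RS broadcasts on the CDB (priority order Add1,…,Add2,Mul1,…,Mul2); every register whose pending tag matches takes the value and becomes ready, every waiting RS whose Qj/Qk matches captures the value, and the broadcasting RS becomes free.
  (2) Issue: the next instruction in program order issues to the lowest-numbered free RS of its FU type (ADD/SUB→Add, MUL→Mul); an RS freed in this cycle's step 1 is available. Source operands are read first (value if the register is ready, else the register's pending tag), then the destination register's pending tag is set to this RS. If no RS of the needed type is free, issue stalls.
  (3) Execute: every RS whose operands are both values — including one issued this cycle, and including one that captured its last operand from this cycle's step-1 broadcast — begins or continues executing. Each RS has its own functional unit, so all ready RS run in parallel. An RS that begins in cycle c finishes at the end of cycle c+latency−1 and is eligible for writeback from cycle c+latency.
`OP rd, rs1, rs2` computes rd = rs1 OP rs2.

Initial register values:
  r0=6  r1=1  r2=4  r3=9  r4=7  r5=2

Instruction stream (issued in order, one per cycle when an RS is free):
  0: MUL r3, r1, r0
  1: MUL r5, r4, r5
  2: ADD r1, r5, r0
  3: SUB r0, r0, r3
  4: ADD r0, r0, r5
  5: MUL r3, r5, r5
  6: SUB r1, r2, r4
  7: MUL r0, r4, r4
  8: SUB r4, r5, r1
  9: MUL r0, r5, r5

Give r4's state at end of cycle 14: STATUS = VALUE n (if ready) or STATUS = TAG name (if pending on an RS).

cycle 1: issue MUL r3<-Mul1 // r0:6,r1:1,r2:4,r3:Mul1,r4:7,r5:2
cycle 2: issue MUL r5<-Mul2 // r0:6,r1:1,r2:4,r3:Mul1,r4:7,r5:Mul2
cycle 3: issue ADD r1<-Add1 // r0:6,r1:Add1,r2:4,r3:Mul1,r4:7,r5:Mul2
cycle 4: issue SUB r0<-Add2 // r0:Add2,r1:Add1,r2:4,r3:Mul1,r4:7,r5:Mul2
cycle 5: CDB Mul1=6; stall // r0:Add2,r1:Add1,r2:4,r3:6,r4:7,r5:Mul2
cycle 6: CDB Mul2=14; stall // r0:Add2,r1:Add1,r2:4,r3:6,r4:7,r5:14
cycle 7: stall // r0:Add2,r1:Add1,r2:4,r3:6,r4:7,r5:14
cycle 8: CDB Add2=0; issue ADD r0<-Add2 // r0:Add2,r1:Add1,r2:4,r3:6,r4:7,r5:14
cycle 9: CDB Add1=20; issue MUL r3<-Mul1 // r0:Add2,r1:20,r2:4,r3:Mul1,r4:7,r5:14
cycle 10: issue SUB r1<-Add1 // r0:Add2,r1:Add1,r2:4,r3:Mul1,r4:7,r5:14
cycle 11: CDB Add2=14; issue MUL r0<-Mul2 // r0:Mul2,r1:Add1,r2:4,r3:Mul1,r4:7,r5:14
cycle 12: issue SUB r4<-Add2 // r0:Mul2,r1:Add1,r2:4,r3:Mul1,r4:Add2,r5:14
cycle 13: CDB Add1=-3; stall // r0:Mul2,r1:-3,r2:4,r3:Mul1,r4:Add2,r5:14
cycle 14: CDB Mul1=196; issue MUL r0<-Mul1 // r0:Mul1,r1:-3,r2:4,r3:196,r4:Add2,r5:14

STATUS = TAG Add2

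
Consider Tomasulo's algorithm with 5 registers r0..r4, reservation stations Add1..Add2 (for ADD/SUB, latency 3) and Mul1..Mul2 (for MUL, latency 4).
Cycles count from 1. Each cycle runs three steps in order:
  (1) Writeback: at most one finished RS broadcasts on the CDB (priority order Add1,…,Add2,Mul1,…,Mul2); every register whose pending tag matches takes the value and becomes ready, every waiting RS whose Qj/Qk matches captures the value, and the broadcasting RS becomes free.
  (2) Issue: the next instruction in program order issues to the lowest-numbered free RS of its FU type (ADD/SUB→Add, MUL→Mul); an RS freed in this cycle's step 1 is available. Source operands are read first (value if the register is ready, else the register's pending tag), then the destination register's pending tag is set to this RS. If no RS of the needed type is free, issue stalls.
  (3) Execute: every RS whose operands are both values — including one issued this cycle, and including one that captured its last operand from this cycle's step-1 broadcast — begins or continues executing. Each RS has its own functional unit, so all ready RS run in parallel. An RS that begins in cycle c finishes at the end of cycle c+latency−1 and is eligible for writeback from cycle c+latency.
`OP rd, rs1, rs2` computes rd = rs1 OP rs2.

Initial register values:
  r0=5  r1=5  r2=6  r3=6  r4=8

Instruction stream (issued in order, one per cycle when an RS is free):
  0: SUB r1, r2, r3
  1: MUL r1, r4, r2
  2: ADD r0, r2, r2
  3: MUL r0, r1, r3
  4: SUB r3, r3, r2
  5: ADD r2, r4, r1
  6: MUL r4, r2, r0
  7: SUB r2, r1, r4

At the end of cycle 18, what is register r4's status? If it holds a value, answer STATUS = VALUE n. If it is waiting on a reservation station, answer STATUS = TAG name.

cycle 1: issue SUB r1<-Add1 // r0:5,r1:Add1,r2:6,r3:6,r4:8
cycle 2: issue MUL r1<-Mul1 // r0:5,r1:Mul1,r2:6,r3:6,r4:8
cycle 3: issue ADD r0<-Add2 // r0:Add2,r1:Mul1,r2:6,r3:6,r4:8
cycle 4: CDB Add1=0; issue MUL r0<-Mul2 // r0:Mul2,r1:Mul1,r2:6,r3:6,r4:8
cycle 5: issue SUB r3<-Add1 // r0:Mul2,r1:Mul1,r2:6,r3:Add1,r4:8
cycle 6: CDB Add2=12; issue ADD r2<-Add2 // r0:Mul2,r1:Mul1,r2:Add2,r3:Add1,r4:8
cycle 7: CDB Mul1=48; issue MUL r4<-Mul1 // r0:Mul2,r1:48,r2:Add2,r3:Add1,r4:Mul1
cycle 8: CDB Add1=0; issue SUB r2<-Add1 // r0:Mul2,r1:48,r2:Add1,r3:0,r4:Mul1
cycle 9: - // r0:Mul2,r1:48,r2:Add1,r3:0,r4:Mul1
cycle 10: CDB Add2=56 // r0:Mul2,r1:48,r2:Add1,r3:0,r4:Mul1
cycle 11: CDB Mul2=288 // r0:288,r1:48,r2:Add1,r3:0,r4:Mul1
cycle 12: - // r0:288,r1:48,r2:Add1,r3:0,r4:Mul1
cycle 13: - // r0:288,r1:48,r2:Add1,r3:0,r4:Mul1
cycle 14: - // r0:288,r1:48,r2:Add1,r3:0,r4:Mul1
cycle 15: CDB Mul1=16128 // r0:288,r1:48,r2:Add1,r3:0,r4:16128
cycle 16: - // r0:288,r1:48,r2:Add1,r3:0,r4:16128
cycle 17: - // r0:288,r1:48,r2:Add1,r3:0,r4:16128
cycle 18: CDB Add1=-16080 // r0:288,r1:48,r2:-16080,r3:0,r4:16128

STATUS = VALUE 16128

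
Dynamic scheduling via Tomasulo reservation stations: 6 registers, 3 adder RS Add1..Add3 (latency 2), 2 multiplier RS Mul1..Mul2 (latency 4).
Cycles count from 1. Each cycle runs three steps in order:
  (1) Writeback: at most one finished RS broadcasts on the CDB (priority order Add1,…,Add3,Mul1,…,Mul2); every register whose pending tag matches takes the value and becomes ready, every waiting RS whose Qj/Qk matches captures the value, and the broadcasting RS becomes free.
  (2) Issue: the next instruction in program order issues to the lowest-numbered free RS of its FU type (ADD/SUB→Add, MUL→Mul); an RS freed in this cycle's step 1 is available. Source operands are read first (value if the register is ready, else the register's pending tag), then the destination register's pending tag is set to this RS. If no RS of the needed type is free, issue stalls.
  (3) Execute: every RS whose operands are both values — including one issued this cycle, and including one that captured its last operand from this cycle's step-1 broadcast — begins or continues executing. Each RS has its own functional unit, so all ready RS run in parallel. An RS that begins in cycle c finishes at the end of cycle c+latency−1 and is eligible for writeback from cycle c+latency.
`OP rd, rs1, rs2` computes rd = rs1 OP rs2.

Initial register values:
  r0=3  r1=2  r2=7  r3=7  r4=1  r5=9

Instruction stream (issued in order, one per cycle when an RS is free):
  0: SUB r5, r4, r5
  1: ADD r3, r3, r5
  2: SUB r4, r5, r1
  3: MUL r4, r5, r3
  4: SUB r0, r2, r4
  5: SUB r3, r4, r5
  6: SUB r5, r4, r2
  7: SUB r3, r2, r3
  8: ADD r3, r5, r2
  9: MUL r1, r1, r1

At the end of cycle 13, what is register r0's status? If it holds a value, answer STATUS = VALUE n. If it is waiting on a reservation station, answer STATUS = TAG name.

c1: issue SUB r5<-Add1 | r0:3,r1:2,r2:7,r3:7,r4:1,r5:Add1
c2: issue ADD r3<-Add2 | r0:3,r1:2,r2:7,r3:Add2,r4:1,r5:Add1
c3: CDB Add1=-8; issue SUB r4<-Add1 | r0:3,r1:2,r2:7,r3:Add2,r4:Add1,r5:-8
c4: issue MUL r4<-Mul1 | r0:3,r1:2,r2:7,r3:Add2,r4:Mul1,r5:-8
c5: CDB Add1=-10; issue SUB r0<-Add1 | r0:Add1,r1:2,r2:7,r3:Add2,r4:Mul1,r5:-8
c6: CDB Add2=-1; issue SUB r3<-Add2 | r0:Add1,r1:2,r2:7,r3:Add2,r4:Mul1,r5:-8
c7: issue SUB r5<-Add3 | r0:Add1,r1:2,r2:7,r3:Add2,r4:Mul1,r5:Add3
c8: stall | r0:Add1,r1:2,r2:7,r3:Add2,r4:Mul1,r5:Add3
c9: stall | r0:Add1,r1:2,r2:7,r3:Add2,r4:Mul1,r5:Add3
c10: CDB Mul1=8; stall | r0:Add1,r1:2,r2:7,r3:Add2,r4:8,r5:Add3
c11: stall | r0:Add1,r1:2,r2:7,r3:Add2,r4:8,r5:Add3
c12: CDB Add1=-1; issue SUB r3<-Add1 | r0:-1,r1:2,r2:7,r3:Add1,r4:8,r5:Add3
c13: CDB Add2=16; issue ADD r3<-Add2 | r0:-1,r1:2,r2:7,r3:Add2,r4:8,r5:Add3

STATUS = VALUE -1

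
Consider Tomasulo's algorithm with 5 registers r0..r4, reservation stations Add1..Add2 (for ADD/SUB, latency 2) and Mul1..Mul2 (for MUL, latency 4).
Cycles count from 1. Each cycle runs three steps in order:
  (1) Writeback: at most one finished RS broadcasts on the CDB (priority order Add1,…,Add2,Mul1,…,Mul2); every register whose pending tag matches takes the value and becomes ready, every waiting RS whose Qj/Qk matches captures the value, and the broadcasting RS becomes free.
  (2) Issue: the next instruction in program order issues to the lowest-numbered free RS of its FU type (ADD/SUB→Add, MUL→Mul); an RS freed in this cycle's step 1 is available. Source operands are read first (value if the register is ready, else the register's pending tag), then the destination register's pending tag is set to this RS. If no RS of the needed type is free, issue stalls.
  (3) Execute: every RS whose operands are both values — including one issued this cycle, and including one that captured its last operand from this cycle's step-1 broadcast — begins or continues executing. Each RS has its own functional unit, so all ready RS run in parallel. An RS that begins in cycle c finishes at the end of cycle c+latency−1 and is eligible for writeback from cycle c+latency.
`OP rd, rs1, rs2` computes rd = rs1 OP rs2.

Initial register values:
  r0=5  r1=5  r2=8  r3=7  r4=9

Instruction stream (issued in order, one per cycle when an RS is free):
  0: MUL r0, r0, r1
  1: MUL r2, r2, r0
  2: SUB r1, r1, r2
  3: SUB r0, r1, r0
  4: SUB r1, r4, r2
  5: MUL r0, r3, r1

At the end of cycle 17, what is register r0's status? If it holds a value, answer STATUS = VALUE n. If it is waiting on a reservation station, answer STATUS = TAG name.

c1: issue MUL r0<-Mul1 | r0:Mul1,r1:5,r2:8,r3:7,r4:9
c2: issue MUL r2<-Mul2 | r0:Mul1,r1:5,r2:Mul2,r3:7,r4:9
c3: issue SUB r1<-Add1 | r0:Mul1,r1:Add1,r2:Mul2,r3:7,r4:9
c4: issue SUB r0<-Add2 | r0:Add2,r1:Add1,r2:Mul2,r3:7,r4:9
c5: CDB Mul1=25; stall | r0:Add2,r1:Add1,r2:Mul2,r3:7,r4:9
c6: stall | r0:Add2,r1:Add1,r2:Mul2,r3:7,r4:9
c7: stall | r0:Add2,r1:Add1,r2:Mul2,r3:7,r4:9
c8: stall | r0:Add2,r1:Add1,r2:Mul2,r3:7,r4:9
c9: CDB Mul2=200; stall | r0:Add2,r1:Add1,r2:200,r3:7,r4:9
c10: stall | r0:Add2,r1:Add1,r2:200,r3:7,r4:9
c11: CDB Add1=-195; issue SUB r1<-Add1 | r0:Add2,r1:Add1,r2:200,r3:7,r4:9
c12: issue MUL r0<-Mul1 | r0:Mul1,r1:Add1,r2:200,r3:7,r4:9
c13: CDB Add1=-191 | r0:Mul1,r1:-191,r2:200,r3:7,r4:9
c14: CDB Add2=-220 | r0:Mul1,r1:-191,r2:200,r3:7,r4:9
c15: - | r0:Mul1,r1:-191,r2:200,r3:7,r4:9
c16: - | r0:Mul1,r1:-191,r2:200,r3:7,r4:9
c17: CDB Mul1=-1337 | r0:-1337,r1:-191,r2:200,r3:7,r4:9

STATUS = VALUE -1337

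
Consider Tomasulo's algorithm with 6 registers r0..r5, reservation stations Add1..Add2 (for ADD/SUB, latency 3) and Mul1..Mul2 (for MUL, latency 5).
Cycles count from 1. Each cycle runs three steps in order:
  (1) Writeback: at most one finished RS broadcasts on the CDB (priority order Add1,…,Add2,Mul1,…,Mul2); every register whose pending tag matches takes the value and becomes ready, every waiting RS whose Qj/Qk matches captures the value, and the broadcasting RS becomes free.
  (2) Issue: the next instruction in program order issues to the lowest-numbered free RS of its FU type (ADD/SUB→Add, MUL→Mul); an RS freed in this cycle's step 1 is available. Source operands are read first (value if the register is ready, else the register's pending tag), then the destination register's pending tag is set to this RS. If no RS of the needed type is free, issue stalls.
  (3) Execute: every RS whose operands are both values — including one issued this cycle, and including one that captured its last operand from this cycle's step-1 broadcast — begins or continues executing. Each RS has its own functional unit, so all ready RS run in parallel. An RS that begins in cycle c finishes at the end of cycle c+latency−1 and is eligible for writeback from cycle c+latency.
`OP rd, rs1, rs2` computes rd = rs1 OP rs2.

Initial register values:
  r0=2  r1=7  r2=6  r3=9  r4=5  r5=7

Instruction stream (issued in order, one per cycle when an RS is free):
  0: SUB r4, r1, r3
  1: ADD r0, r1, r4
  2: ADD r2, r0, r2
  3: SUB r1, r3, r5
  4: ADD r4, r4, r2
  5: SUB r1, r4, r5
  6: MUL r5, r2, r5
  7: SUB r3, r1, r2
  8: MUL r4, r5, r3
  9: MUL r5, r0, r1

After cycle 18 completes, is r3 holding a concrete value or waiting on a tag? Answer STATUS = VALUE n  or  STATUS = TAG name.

cycle 1: issue SUB r4<-Add1 // r0:2,r1:7,r2:6,r3:9,r4:Add1,r5:7
cycle 2: issue ADD r0<-Add2 // r0:Add2,r1:7,r2:6,r3:9,r4:Add1,r5:7
cycle 3: stall // r0:Add2,r1:7,r2:6,r3:9,r4:Add1,r5:7
cycle 4: CDB Add1=-2; issue ADD r2<-Add1 // r0:Add2,r1:7,r2:Add1,r3:9,r4:-2,r5:7
cycle 5: stall // r0:Add2,r1:7,r2:Add1,r3:9,r4:-2,r5:7
cycle 6: stall // r0:Add2,r1:7,r2:Add1,r3:9,r4:-2,r5:7
cycle 7: CDB Add2=5; issue SUB r1<-Add2 // r0:5,r1:Add2,r2:Add1,r3:9,r4:-2,r5:7
cycle 8: stall // r0:5,r1:Add2,r2:Add1,r3:9,r4:-2,r5:7
cycle 9: stall // r0:5,r1:Add2,r2:Add1,r3:9,r4:-2,r5:7
cycle 10: CDB Add1=11; issue ADD r4<-Add1 // r0:5,r1:Add2,r2:11,r3:9,r4:Add1,r5:7
cycle 11: CDB Add2=2; issue SUB r1<-Add2 // r0:5,r1:Add2,r2:11,r3:9,r4:Add1,r5:7
cycle 12: issue MUL r5<-Mul1 // r0:5,r1:Add2,r2:11,r3:9,r4:Add1,r5:Mul1
cycle 13: CDB Add1=9; issue SUB r3<-Add1 // r0:5,r1:Add2,r2:11,r3:Add1,r4:9,r5:Mul1
cycle 14: issue MUL r4<-Mul2 // r0:5,r1:Add2,r2:11,r3:Add1,r4:Mul2,r5:Mul1
cycle 15: stall // r0:5,r1:Add2,r2:11,r3:Add1,r4:Mul2,r5:Mul1
cycle 16: CDB Add2=2; stall // r0:5,r1:2,r2:11,r3:Add1,r4:Mul2,r5:Mul1
cycle 17: CDB Mul1=77; issue MUL r5<-Mul1 // r0:5,r1:2,r2:11,r3:Add1,r4:Mul2,r5:Mul1
cycle 18: - // r0:5,r1:2,r2:11,r3:Add1,r4:Mul2,r5:Mul1

STATUS = TAG Add1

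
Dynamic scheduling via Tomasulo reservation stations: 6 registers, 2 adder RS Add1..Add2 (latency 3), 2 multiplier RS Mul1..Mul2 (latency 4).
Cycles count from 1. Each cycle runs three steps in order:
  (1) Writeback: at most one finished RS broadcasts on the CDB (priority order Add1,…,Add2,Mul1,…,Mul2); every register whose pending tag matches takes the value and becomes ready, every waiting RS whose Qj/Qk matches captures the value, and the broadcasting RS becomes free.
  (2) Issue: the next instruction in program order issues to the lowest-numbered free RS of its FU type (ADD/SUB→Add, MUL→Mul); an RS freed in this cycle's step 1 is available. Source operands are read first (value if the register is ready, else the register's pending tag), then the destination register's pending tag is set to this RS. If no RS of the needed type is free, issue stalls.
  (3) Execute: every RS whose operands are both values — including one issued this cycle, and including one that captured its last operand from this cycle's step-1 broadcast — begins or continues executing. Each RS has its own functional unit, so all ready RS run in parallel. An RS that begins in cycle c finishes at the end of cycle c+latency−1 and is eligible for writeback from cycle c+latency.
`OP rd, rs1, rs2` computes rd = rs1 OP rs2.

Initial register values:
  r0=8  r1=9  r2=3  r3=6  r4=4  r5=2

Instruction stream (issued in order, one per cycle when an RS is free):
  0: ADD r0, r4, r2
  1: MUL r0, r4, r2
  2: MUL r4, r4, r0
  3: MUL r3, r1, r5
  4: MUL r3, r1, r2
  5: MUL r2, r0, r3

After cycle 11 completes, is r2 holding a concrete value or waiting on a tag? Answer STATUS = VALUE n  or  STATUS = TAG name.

  c1: issue ADD r0<-Add1  regs: r0:Add1,r1:9,r2:3,r3:6,r4:4,r5:2
  c2: issue MUL r0<-Mul1  regs: r0:Mul1,r1:9,r2:3,r3:6,r4:4,r5:2
  c3: issue MUL r4<-Mul2  regs: r0:Mul1,r1:9,r2:3,r3:6,r4:Mul2,r5:2
  c4: CDB Add1=7; stall  regs: r0:Mul1,r1:9,r2:3,r3:6,r4:Mul2,r5:2
  c5: stall  regs: r0:Mul1,r1:9,r2:3,r3:6,r4:Mul2,r5:2
  c6: CDB Mul1=12; issue MUL r3<-Mul1  regs: r0:12,r1:9,r2:3,r3:Mul1,r4:Mul2,r5:2
  c7: stall  regs: r0:12,r1:9,r2:3,r3:Mul1,r4:Mul2,r5:2
  c8: stall  regs: r0:12,r1:9,r2:3,r3:Mul1,r4:Mul2,r5:2
  c9: stall  regs: r0:12,r1:9,r2:3,r3:Mul1,r4:Mul2,r5:2
  c10: CDB Mul1=18; issue MUL r3<-Mul1  regs: r0:12,r1:9,r2:3,r3:Mul1,r4:Mul2,r5:2
  c11: CDB Mul2=48; issue MUL r2<-Mul2  regs: r0:12,r1:9,r2:Mul2,r3:Mul1,r4:48,r5:2

STATUS = TAG Mul2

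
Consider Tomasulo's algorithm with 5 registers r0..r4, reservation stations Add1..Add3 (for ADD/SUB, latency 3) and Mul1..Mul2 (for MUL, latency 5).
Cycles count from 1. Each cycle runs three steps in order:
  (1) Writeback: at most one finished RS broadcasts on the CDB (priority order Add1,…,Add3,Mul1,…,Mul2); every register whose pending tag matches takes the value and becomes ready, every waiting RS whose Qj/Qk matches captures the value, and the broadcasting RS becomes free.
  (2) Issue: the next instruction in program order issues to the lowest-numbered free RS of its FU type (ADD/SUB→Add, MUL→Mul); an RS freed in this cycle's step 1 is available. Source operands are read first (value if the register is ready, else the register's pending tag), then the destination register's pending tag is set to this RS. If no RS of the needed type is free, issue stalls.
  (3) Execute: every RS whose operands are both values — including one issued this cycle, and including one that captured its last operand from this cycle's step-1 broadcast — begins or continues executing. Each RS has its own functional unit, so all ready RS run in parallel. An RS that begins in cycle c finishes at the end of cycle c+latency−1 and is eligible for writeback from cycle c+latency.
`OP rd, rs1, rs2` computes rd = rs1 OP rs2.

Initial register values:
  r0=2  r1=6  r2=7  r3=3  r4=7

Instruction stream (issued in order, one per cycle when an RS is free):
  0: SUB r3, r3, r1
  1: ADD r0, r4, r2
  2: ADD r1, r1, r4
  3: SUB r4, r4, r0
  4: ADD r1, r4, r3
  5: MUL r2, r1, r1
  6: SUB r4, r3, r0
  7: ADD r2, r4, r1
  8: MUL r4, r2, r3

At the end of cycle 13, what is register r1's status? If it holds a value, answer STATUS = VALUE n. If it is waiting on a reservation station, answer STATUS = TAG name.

c1: issue SUB r3<-Add1 | r0:2,r1:6,r2:7,r3:Add1,r4:7
c2: issue ADD r0<-Add2 | r0:Add2,r1:6,r2:7,r3:Add1,r4:7
c3: issue ADD r1<-Add3 | r0:Add2,r1:Add3,r2:7,r3:Add1,r4:7
c4: CDB Add1=-3; issue SUB r4<-Add1 | r0:Add2,r1:Add3,r2:7,r3:-3,r4:Add1
c5: CDB Add2=14; issue ADD r1<-Add2 | r0:14,r1:Add2,r2:7,r3:-3,r4:Add1
c6: CDB Add3=13; issue MUL r2<-Mul1 | r0:14,r1:Add2,r2:Mul1,r3:-3,r4:Add1
c7: issue SUB r4<-Add3 | r0:14,r1:Add2,r2:Mul1,r3:-3,r4:Add3
c8: CDB Add1=-7; issue ADD r2<-Add1 | r0:14,r1:Add2,r2:Add1,r3:-3,r4:Add3
c9: issue MUL r4<-Mul2 | r0:14,r1:Add2,r2:Add1,r3:-3,r4:Mul2
c10: CDB Add3=-17 | r0:14,r1:Add2,r2:Add1,r3:-3,r4:Mul2
c11: CDB Add2=-10 | r0:14,r1:-10,r2:Add1,r3:-3,r4:Mul2
c12: - | r0:14,r1:-10,r2:Add1,r3:-3,r4:Mul2
c13: - | r0:14,r1:-10,r2:Add1,r3:-3,r4:Mul2

STATUS = VALUE -10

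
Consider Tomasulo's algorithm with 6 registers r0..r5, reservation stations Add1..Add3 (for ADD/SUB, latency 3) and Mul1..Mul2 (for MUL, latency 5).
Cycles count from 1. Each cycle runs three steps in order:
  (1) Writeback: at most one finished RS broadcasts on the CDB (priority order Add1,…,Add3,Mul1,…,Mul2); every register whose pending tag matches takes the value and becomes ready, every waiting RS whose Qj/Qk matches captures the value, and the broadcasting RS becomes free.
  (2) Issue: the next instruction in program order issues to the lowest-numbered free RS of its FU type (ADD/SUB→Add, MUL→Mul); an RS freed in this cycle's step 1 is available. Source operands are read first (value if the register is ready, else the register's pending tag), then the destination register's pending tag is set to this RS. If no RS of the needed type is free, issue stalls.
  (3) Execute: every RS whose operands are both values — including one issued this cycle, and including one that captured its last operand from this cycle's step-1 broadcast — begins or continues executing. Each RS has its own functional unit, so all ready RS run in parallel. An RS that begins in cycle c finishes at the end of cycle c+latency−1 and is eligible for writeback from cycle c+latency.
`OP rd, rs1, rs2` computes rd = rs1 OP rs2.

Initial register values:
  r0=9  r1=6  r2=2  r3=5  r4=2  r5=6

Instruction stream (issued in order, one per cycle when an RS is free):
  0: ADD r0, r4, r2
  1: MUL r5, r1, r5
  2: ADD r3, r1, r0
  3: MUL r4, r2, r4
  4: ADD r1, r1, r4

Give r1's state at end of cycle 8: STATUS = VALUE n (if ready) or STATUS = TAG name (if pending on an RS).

STATUS = TAG Add1

cycle 1: issue ADD r0<-Add1 // r0:Add1,r1:6,r2:2,r3:5,r4:2,r5:6
cycle 2: issue MUL r5<-Mul1 // r0:Add1,r1:6,r2:2,r3:5,r4:2,r5:Mul1
cycle 3: issue ADD r3<-Add2 // r0:Add1,r1:6,r2:2,r3:Add2,r4:2,r5:Mul1
cycle 4: CDB Add1=4; issue MUL r4<-Mul2 // r0:4,r1:6,r2:2,r3:Add2,r4:Mul2,r5:Mul1
cycle 5: issue ADD r1<-Add1 // r0:4,r1:Add1,r2:2,r3:Add2,r4:Mul2,r5:Mul1
cycle 6: - // r0:4,r1:Add1,r2:2,r3:Add2,r4:Mul2,r5:Mul1
cycle 7: CDB Add2=10 // r0:4,r1:Add1,r2:2,r3:10,r4:Mul2,r5:Mul1
cycle 8: CDB Mul1=36 // r0:4,r1:Add1,r2:2,r3:10,r4:Mul2,r5:36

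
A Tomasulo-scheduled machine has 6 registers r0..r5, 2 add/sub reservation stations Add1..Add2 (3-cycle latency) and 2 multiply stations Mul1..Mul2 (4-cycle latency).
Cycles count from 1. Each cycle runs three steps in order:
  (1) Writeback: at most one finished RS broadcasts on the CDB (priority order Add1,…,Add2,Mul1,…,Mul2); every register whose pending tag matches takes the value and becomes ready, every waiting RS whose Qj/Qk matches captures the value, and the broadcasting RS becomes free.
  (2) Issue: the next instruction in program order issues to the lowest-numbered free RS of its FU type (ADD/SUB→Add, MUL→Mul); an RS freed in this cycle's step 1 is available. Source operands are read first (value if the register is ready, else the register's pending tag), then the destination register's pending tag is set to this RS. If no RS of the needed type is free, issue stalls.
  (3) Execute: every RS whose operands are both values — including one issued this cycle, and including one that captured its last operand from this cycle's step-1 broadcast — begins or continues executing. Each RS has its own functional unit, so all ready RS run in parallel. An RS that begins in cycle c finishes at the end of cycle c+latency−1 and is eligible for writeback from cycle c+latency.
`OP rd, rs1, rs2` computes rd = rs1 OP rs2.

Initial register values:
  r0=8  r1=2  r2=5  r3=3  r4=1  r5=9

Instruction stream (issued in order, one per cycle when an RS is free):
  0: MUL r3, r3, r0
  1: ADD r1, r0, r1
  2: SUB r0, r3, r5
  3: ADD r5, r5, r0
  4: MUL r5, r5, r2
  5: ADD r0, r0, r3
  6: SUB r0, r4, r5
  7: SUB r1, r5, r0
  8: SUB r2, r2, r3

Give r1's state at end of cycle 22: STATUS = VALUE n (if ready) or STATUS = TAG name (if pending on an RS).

c1: issue MUL r3<-Mul1 | r0:8,r1:2,r2:5,r3:Mul1,r4:1,r5:9
c2: issue ADD r1<-Add1 | r0:8,r1:Add1,r2:5,r3:Mul1,r4:1,r5:9
c3: issue SUB r0<-Add2 | r0:Add2,r1:Add1,r2:5,r3:Mul1,r4:1,r5:9
c4: stall | r0:Add2,r1:Add1,r2:5,r3:Mul1,r4:1,r5:9
c5: CDB Add1=10; issue ADD r5<-Add1 | r0:Add2,r1:10,r2:5,r3:Mul1,r4:1,r5:Add1
c6: CDB Mul1=24; issue MUL r5<-Mul1 | r0:Add2,r1:10,r2:5,r3:24,r4:1,r5:Mul1
c7: stall | r0:Add2,r1:10,r2:5,r3:24,r4:1,r5:Mul1
c8: stall | r0:Add2,r1:10,r2:5,r3:24,r4:1,r5:Mul1
c9: CDB Add2=15; issue ADD r0<-Add2 | r0:Add2,r1:10,r2:5,r3:24,r4:1,r5:Mul1
c10: stall | r0:Add2,r1:10,r2:5,r3:24,r4:1,r5:Mul1
c11: stall | r0:Add2,r1:10,r2:5,r3:24,r4:1,r5:Mul1
c12: CDB Add1=24; issue SUB r0<-Add1 | r0:Add1,r1:10,r2:5,r3:24,r4:1,r5:Mul1
c13: CDB Add2=39; issue SUB r1<-Add2 | r0:Add1,r1:Add2,r2:5,r3:24,r4:1,r5:Mul1
c14: stall | r0:Add1,r1:Add2,r2:5,r3:24,r4:1,r5:Mul1
c15: stall | r0:Add1,r1:Add2,r2:5,r3:24,r4:1,r5:Mul1
c16: CDB Mul1=120; stall | r0:Add1,r1:Add2,r2:5,r3:24,r4:1,r5:120
c17: stall | r0:Add1,r1:Add2,r2:5,r3:24,r4:1,r5:120
c18: stall | r0:Add1,r1:Add2,r2:5,r3:24,r4:1,r5:120
c19: CDB Add1=-119; issue SUB r2<-Add1 | r0:-119,r1:Add2,r2:Add1,r3:24,r4:1,r5:120
c20: - | r0:-119,r1:Add2,r2:Add1,r3:24,r4:1,r5:120
c21: - | r0:-119,r1:Add2,r2:Add1,r3:24,r4:1,r5:120
c22: CDB Add1=-19 | r0:-119,r1:Add2,r2:-19,r3:24,r4:1,r5:120

STATUS = TAG Add2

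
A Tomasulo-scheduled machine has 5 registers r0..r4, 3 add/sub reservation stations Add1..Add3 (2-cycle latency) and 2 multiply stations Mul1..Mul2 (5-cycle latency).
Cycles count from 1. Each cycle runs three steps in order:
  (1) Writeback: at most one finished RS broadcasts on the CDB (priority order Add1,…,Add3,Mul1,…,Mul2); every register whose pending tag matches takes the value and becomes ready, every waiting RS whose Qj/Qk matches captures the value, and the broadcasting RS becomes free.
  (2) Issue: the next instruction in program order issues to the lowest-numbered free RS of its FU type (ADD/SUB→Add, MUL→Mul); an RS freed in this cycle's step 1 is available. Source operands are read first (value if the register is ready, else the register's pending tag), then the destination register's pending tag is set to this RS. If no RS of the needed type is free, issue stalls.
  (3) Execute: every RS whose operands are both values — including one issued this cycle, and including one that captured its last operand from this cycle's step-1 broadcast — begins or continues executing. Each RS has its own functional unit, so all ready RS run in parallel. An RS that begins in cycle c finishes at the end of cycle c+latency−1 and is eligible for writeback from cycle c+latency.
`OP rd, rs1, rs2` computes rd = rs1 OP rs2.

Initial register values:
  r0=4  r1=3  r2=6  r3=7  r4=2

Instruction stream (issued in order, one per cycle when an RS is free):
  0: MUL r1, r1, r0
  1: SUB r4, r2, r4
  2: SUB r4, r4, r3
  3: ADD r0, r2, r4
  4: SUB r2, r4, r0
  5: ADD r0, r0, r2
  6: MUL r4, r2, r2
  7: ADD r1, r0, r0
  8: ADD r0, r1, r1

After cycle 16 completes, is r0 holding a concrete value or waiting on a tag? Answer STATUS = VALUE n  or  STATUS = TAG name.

  c1: issue MUL r1<-Mul1  regs: r0:4,r1:Mul1,r2:6,r3:7,r4:2
  c2: issue SUB r4<-Add1  regs: r0:4,r1:Mul1,r2:6,r3:7,r4:Add1
  c3: issue SUB r4<-Add2  regs: r0:4,r1:Mul1,r2:6,r3:7,r4:Add2
  c4: CDB Add1=4; issue ADD r0<-Add1  regs: r0:Add1,r1:Mul1,r2:6,r3:7,r4:Add2
  c5: issue SUB r2<-Add3  regs: r0:Add1,r1:Mul1,r2:Add3,r3:7,r4:Add2
  c6: CDB Add2=-3; issue ADD r0<-Add2  regs: r0:Add2,r1:Mul1,r2:Add3,r3:7,r4:-3
  c7: CDB Mul1=12; issue MUL r4<-Mul1  regs: r0:Add2,r1:12,r2:Add3,r3:7,r4:Mul1
  c8: CDB Add1=3; issue ADD r1<-Add1  regs: r0:Add2,r1:Add1,r2:Add3,r3:7,r4:Mul1
  c9: stall  regs: r0:Add2,r1:Add1,r2:Add3,r3:7,r4:Mul1
  c10: CDB Add3=-6; issue ADD r0<-Add3  regs: r0:Add3,r1:Add1,r2:-6,r3:7,r4:Mul1
  c11: -  regs: r0:Add3,r1:Add1,r2:-6,r3:7,r4:Mul1
  c12: CDB Add2=-3  regs: r0:Add3,r1:Add1,r2:-6,r3:7,r4:Mul1
  c13: -  regs: r0:Add3,r1:Add1,r2:-6,r3:7,r4:Mul1
  c14: CDB Add1=-6  regs: r0:Add3,r1:-6,r2:-6,r3:7,r4:Mul1
  c15: CDB Mul1=36  regs: r0:Add3,r1:-6,r2:-6,r3:7,r4:36
  c16: CDB Add3=-12  regs: r0:-12,r1:-6,r2:-6,r3:7,r4:36

STATUS = VALUE -12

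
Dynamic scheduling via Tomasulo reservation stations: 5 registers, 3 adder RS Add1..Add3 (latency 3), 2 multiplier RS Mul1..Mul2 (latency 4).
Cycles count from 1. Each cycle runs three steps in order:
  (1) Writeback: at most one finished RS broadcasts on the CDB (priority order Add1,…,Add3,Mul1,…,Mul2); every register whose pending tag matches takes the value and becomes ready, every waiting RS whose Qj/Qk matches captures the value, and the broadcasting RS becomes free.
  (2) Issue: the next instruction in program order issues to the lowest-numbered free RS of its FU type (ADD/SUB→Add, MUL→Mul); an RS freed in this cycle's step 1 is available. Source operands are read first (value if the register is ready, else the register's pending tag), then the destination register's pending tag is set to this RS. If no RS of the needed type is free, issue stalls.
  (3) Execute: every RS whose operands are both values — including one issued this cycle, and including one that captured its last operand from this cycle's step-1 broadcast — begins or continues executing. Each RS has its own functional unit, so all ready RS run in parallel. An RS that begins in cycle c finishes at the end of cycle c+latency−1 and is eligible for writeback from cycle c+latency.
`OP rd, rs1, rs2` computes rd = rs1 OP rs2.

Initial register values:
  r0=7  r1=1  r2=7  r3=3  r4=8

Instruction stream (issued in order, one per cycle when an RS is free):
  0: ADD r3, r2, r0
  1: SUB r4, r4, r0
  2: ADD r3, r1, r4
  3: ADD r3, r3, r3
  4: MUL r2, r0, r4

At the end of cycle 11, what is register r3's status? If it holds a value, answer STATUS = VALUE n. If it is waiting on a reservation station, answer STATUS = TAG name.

STATUS = VALUE 4

cycle 1: issue ADD r3<-Add1 // r0:7,r1:1,r2:7,r3:Add1,r4:8
cycle 2: issue SUB r4<-Add2 // r0:7,r1:1,r2:7,r3:Add1,r4:Add2
cycle 3: issue ADD r3<-Add3 // r0:7,r1:1,r2:7,r3:Add3,r4:Add2
cycle 4: CDB Add1=14; issue ADD r3<-Add1 // r0:7,r1:1,r2:7,r3:Add1,r4:Add2
cycle 5: CDB Add2=1; issue MUL r2<-Mul1 // r0:7,r1:1,r2:Mul1,r3:Add1,r4:1
cycle 6: - // r0:7,r1:1,r2:Mul1,r3:Add1,r4:1
cycle 7: - // r0:7,r1:1,r2:Mul1,r3:Add1,r4:1
cycle 8: CDB Add3=2 // r0:7,r1:1,r2:Mul1,r3:Add1,r4:1
cycle 9: CDB Mul1=7 // r0:7,r1:1,r2:7,r3:Add1,r4:1
cycle 10: - // r0:7,r1:1,r2:7,r3:Add1,r4:1
cycle 11: CDB Add1=4 // r0:7,r1:1,r2:7,r3:4,r4:1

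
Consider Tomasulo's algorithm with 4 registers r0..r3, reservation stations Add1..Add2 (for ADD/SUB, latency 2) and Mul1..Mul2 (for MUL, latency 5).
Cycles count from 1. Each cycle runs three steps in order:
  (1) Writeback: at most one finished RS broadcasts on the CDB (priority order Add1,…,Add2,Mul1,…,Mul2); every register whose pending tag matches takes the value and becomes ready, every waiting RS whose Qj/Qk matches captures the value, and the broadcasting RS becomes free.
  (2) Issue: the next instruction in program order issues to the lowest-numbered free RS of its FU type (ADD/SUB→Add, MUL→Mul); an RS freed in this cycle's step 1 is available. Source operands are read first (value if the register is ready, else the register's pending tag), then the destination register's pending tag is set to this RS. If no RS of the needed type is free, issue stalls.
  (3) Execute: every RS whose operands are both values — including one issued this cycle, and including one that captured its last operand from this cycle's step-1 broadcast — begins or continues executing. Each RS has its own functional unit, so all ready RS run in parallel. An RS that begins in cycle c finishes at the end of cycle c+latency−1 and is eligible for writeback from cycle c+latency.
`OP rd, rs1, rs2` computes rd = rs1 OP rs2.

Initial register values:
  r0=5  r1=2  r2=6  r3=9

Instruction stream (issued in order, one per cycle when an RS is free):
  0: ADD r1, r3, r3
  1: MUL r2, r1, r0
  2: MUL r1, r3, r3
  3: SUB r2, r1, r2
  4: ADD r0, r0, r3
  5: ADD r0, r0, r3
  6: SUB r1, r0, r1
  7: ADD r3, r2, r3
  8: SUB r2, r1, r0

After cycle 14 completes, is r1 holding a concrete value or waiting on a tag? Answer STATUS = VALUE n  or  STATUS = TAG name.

STATUS = VALUE -58

  c1: issue ADD r1<-Add1  regs: r0:5,r1:Add1,r2:6,r3:9
  c2: issue MUL r2<-Mul1  regs: r0:5,r1:Add1,r2:Mul1,r3:9
  c3: CDB Add1=18; issue MUL r1<-Mul2  regs: r0:5,r1:Mul2,r2:Mul1,r3:9
  c4: issue SUB r2<-Add1  regs: r0:5,r1:Mul2,r2:Add1,r3:9
  c5: issue ADD r0<-Add2  regs: r0:Add2,r1:Mul2,r2:Add1,r3:9
  c6: stall  regs: r0:Add2,r1:Mul2,r2:Add1,r3:9
  c7: CDB Add2=14; issue ADD r0<-Add2  regs: r0:Add2,r1:Mul2,r2:Add1,r3:9
  c8: CDB Mul1=90; stall  regs: r0:Add2,r1:Mul2,r2:Add1,r3:9
  c9: CDB Add2=23; issue SUB r1<-Add2  regs: r0:23,r1:Add2,r2:Add1,r3:9
  c10: CDB Mul2=81; stall  regs: r0:23,r1:Add2,r2:Add1,r3:9
  c11: stall  regs: r0:23,r1:Add2,r2:Add1,r3:9
  c12: CDB Add1=-9; issue ADD r3<-Add1  regs: r0:23,r1:Add2,r2:-9,r3:Add1
  c13: CDB Add2=-58; issue SUB r2<-Add2  regs: r0:23,r1:-58,r2:Add2,r3:Add1
  c14: CDB Add1=0  regs: r0:23,r1:-58,r2:Add2,r3:0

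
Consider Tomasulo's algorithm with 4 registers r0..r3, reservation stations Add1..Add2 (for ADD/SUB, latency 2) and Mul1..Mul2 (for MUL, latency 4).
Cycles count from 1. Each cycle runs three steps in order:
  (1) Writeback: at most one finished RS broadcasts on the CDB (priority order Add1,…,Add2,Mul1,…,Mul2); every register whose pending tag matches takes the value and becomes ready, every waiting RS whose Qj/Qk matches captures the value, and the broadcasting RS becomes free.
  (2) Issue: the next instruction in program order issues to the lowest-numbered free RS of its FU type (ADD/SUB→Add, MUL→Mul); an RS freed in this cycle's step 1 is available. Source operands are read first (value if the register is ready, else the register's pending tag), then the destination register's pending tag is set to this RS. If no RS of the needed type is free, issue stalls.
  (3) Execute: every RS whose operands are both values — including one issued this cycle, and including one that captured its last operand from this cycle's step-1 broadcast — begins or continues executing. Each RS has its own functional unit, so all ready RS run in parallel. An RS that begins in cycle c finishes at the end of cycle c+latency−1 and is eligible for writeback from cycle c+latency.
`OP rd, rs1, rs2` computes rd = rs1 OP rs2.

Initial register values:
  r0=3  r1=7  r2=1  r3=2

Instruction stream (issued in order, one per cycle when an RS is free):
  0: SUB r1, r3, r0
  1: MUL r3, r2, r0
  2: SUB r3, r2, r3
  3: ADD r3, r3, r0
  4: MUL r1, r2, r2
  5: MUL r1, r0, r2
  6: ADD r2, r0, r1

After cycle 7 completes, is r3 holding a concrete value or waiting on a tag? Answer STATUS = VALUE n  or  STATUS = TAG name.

  c1: issue SUB r1<-Add1  regs: r0:3,r1:Add1,r2:1,r3:2
  c2: issue MUL r3<-Mul1  regs: r0:3,r1:Add1,r2:1,r3:Mul1
  c3: CDB Add1=-1; issue SUB r3<-Add1  regs: r0:3,r1:-1,r2:1,r3:Add1
  c4: issue ADD r3<-Add2  regs: r0:3,r1:-1,r2:1,r3:Add2
  c5: issue MUL r1<-Mul2  regs: r0:3,r1:Mul2,r2:1,r3:Add2
  c6: CDB Mul1=3; issue MUL r1<-Mul1  regs: r0:3,r1:Mul1,r2:1,r3:Add2
  c7: stall  regs: r0:3,r1:Mul1,r2:1,r3:Add2

STATUS = TAG Add2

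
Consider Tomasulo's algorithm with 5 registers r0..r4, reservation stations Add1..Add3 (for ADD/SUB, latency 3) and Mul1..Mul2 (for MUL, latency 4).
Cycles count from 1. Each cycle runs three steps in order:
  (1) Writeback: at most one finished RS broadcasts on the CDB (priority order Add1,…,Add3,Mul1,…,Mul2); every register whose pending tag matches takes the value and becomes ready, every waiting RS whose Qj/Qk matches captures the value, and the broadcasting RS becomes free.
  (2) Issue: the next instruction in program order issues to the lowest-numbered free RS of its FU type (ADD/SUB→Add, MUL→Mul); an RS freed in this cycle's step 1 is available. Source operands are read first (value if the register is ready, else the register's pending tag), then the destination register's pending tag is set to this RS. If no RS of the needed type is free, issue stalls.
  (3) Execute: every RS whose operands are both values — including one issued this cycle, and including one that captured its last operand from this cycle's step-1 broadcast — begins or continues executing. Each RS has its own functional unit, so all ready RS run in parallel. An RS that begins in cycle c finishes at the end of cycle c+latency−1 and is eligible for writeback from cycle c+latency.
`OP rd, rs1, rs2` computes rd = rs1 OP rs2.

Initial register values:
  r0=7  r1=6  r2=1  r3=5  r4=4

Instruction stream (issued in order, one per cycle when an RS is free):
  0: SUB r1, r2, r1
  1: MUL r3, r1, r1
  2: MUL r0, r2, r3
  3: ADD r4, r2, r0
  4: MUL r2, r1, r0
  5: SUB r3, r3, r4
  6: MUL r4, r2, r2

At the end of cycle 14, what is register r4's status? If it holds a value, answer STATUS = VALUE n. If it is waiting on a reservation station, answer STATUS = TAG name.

cycle 1: issue SUB r1<-Add1 // r0:7,r1:Add1,r2:1,r3:5,r4:4
cycle 2: issue MUL r3<-Mul1 // r0:7,r1:Add1,r2:1,r3:Mul1,r4:4
cycle 3: issue MUL r0<-Mul2 // r0:Mul2,r1:Add1,r2:1,r3:Mul1,r4:4
cycle 4: CDB Add1=-5; issue ADD r4<-Add1 // r0:Mul2,r1:-5,r2:1,r3:Mul1,r4:Add1
cycle 5: stall // r0:Mul2,r1:-5,r2:1,r3:Mul1,r4:Add1
cycle 6: stall // r0:Mul2,r1:-5,r2:1,r3:Mul1,r4:Add1
cycle 7: stall // r0:Mul2,r1:-5,r2:1,r3:Mul1,r4:Add1
cycle 8: CDB Mul1=25; issue MUL r2<-Mul1 // r0:Mul2,r1:-5,r2:Mul1,r3:25,r4:Add1
cycle 9: issue SUB r3<-Add2 // r0:Mul2,r1:-5,r2:Mul1,r3:Add2,r4:Add1
cycle 10: stall // r0:Mul2,r1:-5,r2:Mul1,r3:Add2,r4:Add1
cycle 11: stall // r0:Mul2,r1:-5,r2:Mul1,r3:Add2,r4:Add1
cycle 12: CDB Mul2=25; issue MUL r4<-Mul2 // r0:25,r1:-5,r2:Mul1,r3:Add2,r4:Mul2
cycle 13: - // r0:25,r1:-5,r2:Mul1,r3:Add2,r4:Mul2
cycle 14: - // r0:25,r1:-5,r2:Mul1,r3:Add2,r4:Mul2

STATUS = TAG Mul2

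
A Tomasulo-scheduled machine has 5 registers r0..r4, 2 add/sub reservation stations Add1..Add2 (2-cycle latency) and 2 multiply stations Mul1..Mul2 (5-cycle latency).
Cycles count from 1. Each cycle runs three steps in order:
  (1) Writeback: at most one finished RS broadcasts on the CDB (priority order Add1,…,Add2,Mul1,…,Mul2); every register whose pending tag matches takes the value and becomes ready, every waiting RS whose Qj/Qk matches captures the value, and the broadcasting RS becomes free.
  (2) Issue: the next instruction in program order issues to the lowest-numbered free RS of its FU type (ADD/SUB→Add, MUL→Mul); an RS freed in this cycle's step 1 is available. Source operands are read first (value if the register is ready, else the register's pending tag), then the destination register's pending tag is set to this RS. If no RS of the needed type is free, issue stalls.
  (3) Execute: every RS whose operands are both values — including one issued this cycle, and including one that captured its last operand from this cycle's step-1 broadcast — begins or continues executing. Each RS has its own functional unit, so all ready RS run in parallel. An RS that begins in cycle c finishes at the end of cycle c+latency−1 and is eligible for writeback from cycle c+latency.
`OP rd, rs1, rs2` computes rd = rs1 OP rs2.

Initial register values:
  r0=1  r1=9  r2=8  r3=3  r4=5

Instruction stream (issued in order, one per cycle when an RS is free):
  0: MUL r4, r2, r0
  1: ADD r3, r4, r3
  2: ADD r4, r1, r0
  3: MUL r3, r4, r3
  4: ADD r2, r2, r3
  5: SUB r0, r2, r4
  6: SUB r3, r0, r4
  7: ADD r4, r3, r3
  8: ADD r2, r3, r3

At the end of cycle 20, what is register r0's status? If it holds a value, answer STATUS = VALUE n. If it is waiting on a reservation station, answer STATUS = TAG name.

c1: issue MUL r4<-Mul1 | r0:1,r1:9,r2:8,r3:3,r4:Mul1
c2: issue ADD r3<-Add1 | r0:1,r1:9,r2:8,r3:Add1,r4:Mul1
c3: issue ADD r4<-Add2 | r0:1,r1:9,r2:8,r3:Add1,r4:Add2
c4: issue MUL r3<-Mul2 | r0:1,r1:9,r2:8,r3:Mul2,r4:Add2
c5: CDB Add2=10; issue ADD r2<-Add2 | r0:1,r1:9,r2:Add2,r3:Mul2,r4:10
c6: CDB Mul1=8; stall | r0:1,r1:9,r2:Add2,r3:Mul2,r4:10
c7: stall | r0:1,r1:9,r2:Add2,r3:Mul2,r4:10
c8: CDB Add1=11; issue SUB r0<-Add1 | r0:Add1,r1:9,r2:Add2,r3:Mul2,r4:10
c9: stall | r0:Add1,r1:9,r2:Add2,r3:Mul2,r4:10
c10: stall | r0:Add1,r1:9,r2:Add2,r3:Mul2,r4:10
c11: stall | r0:Add1,r1:9,r2:Add2,r3:Mul2,r4:10
c12: stall | r0:Add1,r1:9,r2:Add2,r3:Mul2,r4:10
c13: CDB Mul2=110; stall | r0:Add1,r1:9,r2:Add2,r3:110,r4:10
c14: stall | r0:Add1,r1:9,r2:Add2,r3:110,r4:10
c15: CDB Add2=118; issue SUB r3<-Add2 | r0:Add1,r1:9,r2:118,r3:Add2,r4:10
c16: stall | r0:Add1,r1:9,r2:118,r3:Add2,r4:10
c17: CDB Add1=108; issue ADD r4<-Add1 | r0:108,r1:9,r2:118,r3:Add2,r4:Add1
c18: stall | r0:108,r1:9,r2:118,r3:Add2,r4:Add1
c19: CDB Add2=98; issue ADD r2<-Add2 | r0:108,r1:9,r2:Add2,r3:98,r4:Add1
c20: - | r0:108,r1:9,r2:Add2,r3:98,r4:Add1

STATUS = VALUE 108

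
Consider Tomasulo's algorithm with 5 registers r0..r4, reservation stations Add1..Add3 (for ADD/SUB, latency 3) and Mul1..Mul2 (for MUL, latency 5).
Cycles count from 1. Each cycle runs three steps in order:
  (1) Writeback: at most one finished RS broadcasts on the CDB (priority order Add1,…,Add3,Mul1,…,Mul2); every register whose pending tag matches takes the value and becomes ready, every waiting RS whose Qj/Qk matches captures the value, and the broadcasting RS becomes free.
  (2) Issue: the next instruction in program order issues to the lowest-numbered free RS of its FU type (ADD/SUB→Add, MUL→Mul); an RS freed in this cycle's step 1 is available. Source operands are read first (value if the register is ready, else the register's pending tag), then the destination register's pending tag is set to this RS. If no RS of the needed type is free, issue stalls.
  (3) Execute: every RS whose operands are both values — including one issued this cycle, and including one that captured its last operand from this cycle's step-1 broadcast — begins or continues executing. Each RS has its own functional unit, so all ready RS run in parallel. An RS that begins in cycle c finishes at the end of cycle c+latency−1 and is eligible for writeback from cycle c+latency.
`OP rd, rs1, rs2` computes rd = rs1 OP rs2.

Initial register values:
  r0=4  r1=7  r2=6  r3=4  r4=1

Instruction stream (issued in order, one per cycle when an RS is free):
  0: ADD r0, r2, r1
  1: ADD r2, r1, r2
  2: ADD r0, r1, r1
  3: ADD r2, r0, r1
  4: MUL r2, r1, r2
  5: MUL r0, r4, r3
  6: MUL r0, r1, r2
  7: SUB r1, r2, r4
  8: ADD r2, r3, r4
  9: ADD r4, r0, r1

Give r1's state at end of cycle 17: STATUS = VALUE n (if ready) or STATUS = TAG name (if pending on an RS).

cycle 1: issue ADD r0<-Add1 // r0:Add1,r1:7,r2:6,r3:4,r4:1
cycle 2: issue ADD r2<-Add2 // r0:Add1,r1:7,r2:Add2,r3:4,r4:1
cycle 3: issue ADD r0<-Add3 // r0:Add3,r1:7,r2:Add2,r3:4,r4:1
cycle 4: CDB Add1=13; issue ADD r2<-Add1 // r0:Add3,r1:7,r2:Add1,r3:4,r4:1
cycle 5: CDB Add2=13; issue MUL r2<-Mul1 // r0:Add3,r1:7,r2:Mul1,r3:4,r4:1
cycle 6: CDB Add3=14; issue MUL r0<-Mul2 // r0:Mul2,r1:7,r2:Mul1,r3:4,r4:1
cycle 7: stall // r0:Mul2,r1:7,r2:Mul1,r3:4,r4:1
cycle 8: stall // r0:Mul2,r1:7,r2:Mul1,r3:4,r4:1
cycle 9: CDB Add1=21; stall // r0:Mul2,r1:7,r2:Mul1,r3:4,r4:1
cycle 10: stall // r0:Mul2,r1:7,r2:Mul1,r3:4,r4:1
cycle 11: CDB Mul2=4; issue MUL r0<-Mul2 // r0:Mul2,r1:7,r2:Mul1,r3:4,r4:1
cycle 12: issue SUB r1<-Add1 // r0:Mul2,r1:Add1,r2:Mul1,r3:4,r4:1
cycle 13: issue ADD r2<-Add2 // r0:Mul2,r1:Add1,r2:Add2,r3:4,r4:1
cycle 14: CDB Mul1=147; issue ADD r4<-Add3 // r0:Mul2,r1:Add1,r2:Add2,r3:4,r4:Add3
cycle 15: - // r0:Mul2,r1:Add1,r2:Add2,r3:4,r4:Add3
cycle 16: CDB Add2=5 // r0:Mul2,r1:Add1,r2:5,r3:4,r4:Add3
cycle 17: CDB Add1=146 // r0:Mul2,r1:146,r2:5,r3:4,r4:Add3

STATUS = VALUE 146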